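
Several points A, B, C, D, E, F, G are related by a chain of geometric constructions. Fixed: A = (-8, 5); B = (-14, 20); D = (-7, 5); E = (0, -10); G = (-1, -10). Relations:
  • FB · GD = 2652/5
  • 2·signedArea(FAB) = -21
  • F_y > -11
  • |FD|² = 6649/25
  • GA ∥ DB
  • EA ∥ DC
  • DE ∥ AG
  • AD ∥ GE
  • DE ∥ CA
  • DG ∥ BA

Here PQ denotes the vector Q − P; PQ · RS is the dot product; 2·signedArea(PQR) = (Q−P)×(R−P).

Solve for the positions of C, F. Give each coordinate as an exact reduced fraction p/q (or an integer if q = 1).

1. C_x = -15  [DE ∥ CA ∩ EA ∥ DC]
2. C_y = 20  [DE ∥ CA ∩ EA ∥ DC]
   → C = (-15, 20)
3. F_x = -3/5  [2·signedArea(FAB) = -21 ∩ FB · GD = 2652/5]
4. F_y = -10  [2·signedArea(FAB) = -21 ∩ FB · GD = 2652/5]
   → F = (-3/5, -10)

C = (-15, 20)
F = (-3/5, -10)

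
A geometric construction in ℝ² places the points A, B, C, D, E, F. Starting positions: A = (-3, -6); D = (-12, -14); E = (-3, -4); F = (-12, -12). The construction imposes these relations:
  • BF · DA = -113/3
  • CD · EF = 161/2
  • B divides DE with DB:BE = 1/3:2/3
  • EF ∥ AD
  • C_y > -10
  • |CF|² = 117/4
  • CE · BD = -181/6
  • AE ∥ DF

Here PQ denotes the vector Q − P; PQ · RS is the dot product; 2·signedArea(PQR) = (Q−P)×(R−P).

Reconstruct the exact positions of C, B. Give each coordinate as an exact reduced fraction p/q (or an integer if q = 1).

B = (-9, -32/3)
C = (-15/2, -9)

1. B_x = -9  [B divides DE with DB:BE = 1/3:2/3]
2. B_y = -32/3  [B divides DE with DB:BE = 1/3:2/3]
   → B = (-9, -32/3)
3. C_x = -15/2  [CE · BD = -181/6 ∩ CD · EF = 161/2]
4. C_y = -9  [CE · BD = -181/6 ∩ CD · EF = 161/2]
   → C = (-15/2, -9)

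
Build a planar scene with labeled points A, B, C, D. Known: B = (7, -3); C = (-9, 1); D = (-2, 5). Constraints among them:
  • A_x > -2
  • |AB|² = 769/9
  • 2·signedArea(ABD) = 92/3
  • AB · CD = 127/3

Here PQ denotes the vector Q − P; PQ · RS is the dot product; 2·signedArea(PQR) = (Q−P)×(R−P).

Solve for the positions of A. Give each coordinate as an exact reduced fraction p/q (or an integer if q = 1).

A = (-4/3, 1)

1. A_x = -4/3  [2·signedArea(ABD) = 92/3 ∩ AB · CD = 127/3]
2. A_y = 1  [2·signedArea(ABD) = 92/3 ∩ AB · CD = 127/3]
   → A = (-4/3, 1)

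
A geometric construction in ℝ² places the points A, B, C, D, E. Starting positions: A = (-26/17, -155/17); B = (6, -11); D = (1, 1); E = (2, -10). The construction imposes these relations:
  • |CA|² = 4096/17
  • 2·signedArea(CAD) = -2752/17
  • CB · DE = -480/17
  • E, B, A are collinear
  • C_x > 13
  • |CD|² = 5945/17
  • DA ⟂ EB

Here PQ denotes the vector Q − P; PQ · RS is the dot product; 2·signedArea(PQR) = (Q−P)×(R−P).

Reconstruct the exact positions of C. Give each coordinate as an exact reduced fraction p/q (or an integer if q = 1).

C = (230/17, -219/17)

1. C_x = 230/17  [2·signedArea(CAD) = -2752/17 ∩ CB · DE = -480/17]
2. C_y = -219/17  [2·signedArea(CAD) = -2752/17 ∩ CB · DE = -480/17]
   → C = (230/17, -219/17)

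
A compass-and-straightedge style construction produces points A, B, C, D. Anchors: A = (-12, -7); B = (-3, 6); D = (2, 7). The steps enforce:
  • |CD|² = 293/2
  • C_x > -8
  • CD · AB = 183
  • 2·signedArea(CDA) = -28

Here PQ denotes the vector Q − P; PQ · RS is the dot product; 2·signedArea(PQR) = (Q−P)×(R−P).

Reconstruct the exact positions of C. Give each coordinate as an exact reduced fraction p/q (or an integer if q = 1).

C = (-15/2, -1/2)

1. C_x = -15/2  [CD · AB = 183 ∩ 2·signedArea(CDA) = -28]
2. C_y = -1/2  [CD · AB = 183 ∩ 2·signedArea(CDA) = -28]
   → C = (-15/2, -1/2)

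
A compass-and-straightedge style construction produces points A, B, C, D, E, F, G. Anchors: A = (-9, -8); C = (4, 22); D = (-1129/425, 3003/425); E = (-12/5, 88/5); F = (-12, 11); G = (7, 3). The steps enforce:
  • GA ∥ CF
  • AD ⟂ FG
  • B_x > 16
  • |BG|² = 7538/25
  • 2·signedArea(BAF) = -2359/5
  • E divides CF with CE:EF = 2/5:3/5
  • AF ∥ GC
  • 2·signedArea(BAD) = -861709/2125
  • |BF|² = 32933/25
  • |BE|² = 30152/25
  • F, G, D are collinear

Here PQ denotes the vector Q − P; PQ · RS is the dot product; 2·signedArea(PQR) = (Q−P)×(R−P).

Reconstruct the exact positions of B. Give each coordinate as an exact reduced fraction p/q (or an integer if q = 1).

B = (82/5, -58/5)

1. B_x = 82/5  [2·signedArea(BAF) = -2359/5 ∩ 2·signedArea(BAD) = -861709/2125]
2. B_y = -58/5  [2·signedArea(BAF) = -2359/5 ∩ 2·signedArea(BAD) = -861709/2125]
   → B = (82/5, -58/5)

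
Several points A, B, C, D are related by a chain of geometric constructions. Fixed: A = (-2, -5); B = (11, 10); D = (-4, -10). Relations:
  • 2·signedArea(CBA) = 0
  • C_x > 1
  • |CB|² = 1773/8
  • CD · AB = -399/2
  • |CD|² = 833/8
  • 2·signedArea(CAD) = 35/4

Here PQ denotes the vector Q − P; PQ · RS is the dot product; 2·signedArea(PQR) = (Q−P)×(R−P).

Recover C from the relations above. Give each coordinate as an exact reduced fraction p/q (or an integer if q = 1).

C = (5/4, -5/4)

1. C_x = 5/4  [2·signedArea(CBA) = 0 ∩ 2·signedArea(CAD) = 35/4]
2. C_y = -5/4  [2·signedArea(CBA) = 0 ∩ 2·signedArea(CAD) = 35/4]
   → C = (5/4, -5/4)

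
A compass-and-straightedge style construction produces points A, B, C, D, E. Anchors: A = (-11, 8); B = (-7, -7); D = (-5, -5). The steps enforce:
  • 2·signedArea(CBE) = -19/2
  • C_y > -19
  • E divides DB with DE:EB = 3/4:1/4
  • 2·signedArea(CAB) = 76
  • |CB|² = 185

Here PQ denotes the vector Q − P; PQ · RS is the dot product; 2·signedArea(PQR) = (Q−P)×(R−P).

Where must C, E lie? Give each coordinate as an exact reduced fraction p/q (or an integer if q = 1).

1. E_x = -13/2  [E divides DB with DE:EB = 3/4:1/4]
2. E_y = -13/2  [E divides DB with DE:EB = 3/4:1/4]
   → E = (-13/2, -13/2)
3. C_x = 1  [2·signedArea(CBE) = -19/2 ∩ 2·signedArea(CAB) = 76]
4. C_y = -18  [2·signedArea(CBE) = -19/2 ∩ 2·signedArea(CAB) = 76]
   → C = (1, -18)

C = (1, -18)
E = (-13/2, -13/2)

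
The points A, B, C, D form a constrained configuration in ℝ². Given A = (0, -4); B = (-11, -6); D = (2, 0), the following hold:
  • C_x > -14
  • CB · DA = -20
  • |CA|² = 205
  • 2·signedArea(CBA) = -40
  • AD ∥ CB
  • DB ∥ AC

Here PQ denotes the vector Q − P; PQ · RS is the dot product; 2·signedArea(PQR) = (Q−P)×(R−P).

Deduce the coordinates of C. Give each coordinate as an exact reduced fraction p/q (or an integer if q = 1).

1. C_x = -13  [AD ∥ CB ∩ DB ∥ AC]
2. C_y = -10  [AD ∥ CB ∩ DB ∥ AC]
   → C = (-13, -10)

C = (-13, -10)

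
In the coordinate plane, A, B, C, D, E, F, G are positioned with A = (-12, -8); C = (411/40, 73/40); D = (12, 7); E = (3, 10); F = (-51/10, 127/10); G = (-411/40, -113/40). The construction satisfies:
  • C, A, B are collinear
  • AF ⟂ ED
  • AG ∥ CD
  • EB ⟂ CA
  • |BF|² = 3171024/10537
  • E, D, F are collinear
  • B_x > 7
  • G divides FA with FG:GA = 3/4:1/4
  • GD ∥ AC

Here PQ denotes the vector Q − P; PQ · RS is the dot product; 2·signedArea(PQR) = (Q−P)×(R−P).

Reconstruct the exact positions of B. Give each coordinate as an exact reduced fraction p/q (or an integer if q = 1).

1. B_x = 759021/105370  [C, A, B are collinear ∩ EB ⟂ CA]
2. B_y = 49543/105370  [C, A, B are collinear ∩ EB ⟂ CA]
   → B = (759021/105370, 49543/105370)

B = (759021/105370, 49543/105370)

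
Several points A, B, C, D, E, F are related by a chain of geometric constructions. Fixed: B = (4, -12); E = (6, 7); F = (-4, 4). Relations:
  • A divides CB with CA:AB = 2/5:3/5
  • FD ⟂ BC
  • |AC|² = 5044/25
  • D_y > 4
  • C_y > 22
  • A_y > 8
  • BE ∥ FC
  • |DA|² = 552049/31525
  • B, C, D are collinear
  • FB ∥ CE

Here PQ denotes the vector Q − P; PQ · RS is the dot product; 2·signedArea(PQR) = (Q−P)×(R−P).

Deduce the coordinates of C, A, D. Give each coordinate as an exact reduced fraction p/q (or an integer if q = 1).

1. C_x = -2  [FB ∥ CE ∩ BE ∥ FC]
2. C_y = 23  [FB ∥ CE ∩ BE ∥ FC]
   → C = (-2, 23)
3. A_x = 2/5  [A divides CB with CA:AB = 2/5:3/5]
4. A_y = 9  [A divides CB with CA:AB = 2/5:3/5]
   → A = (2/5, 9)
5. D_x = 1396/1261  [B, C, D are collinear ∩ FD ⟂ BC]
6. D_y = 6148/1261  [B, C, D are collinear ∩ FD ⟂ BC]
   → D = (1396/1261, 6148/1261)

A = (2/5, 9)
C = (-2, 23)
D = (1396/1261, 6148/1261)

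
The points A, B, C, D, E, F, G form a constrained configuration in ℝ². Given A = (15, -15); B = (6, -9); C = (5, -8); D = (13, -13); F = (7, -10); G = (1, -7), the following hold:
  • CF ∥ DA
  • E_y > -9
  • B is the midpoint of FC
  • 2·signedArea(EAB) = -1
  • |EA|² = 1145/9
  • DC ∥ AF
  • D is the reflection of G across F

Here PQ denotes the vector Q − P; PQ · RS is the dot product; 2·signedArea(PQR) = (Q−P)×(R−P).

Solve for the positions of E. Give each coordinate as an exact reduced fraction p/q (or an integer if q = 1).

1. E_x = 17/3  [line -6·x + -9·y + -44 = 0 ∩ |EA|² = 1145/9]
2. E_y = -26/3  [line -6·x + -9·y + -44 = 0 ∩ |EA|² = 1145/9]
   → E = (17/3, -26/3)

E = (17/3, -26/3)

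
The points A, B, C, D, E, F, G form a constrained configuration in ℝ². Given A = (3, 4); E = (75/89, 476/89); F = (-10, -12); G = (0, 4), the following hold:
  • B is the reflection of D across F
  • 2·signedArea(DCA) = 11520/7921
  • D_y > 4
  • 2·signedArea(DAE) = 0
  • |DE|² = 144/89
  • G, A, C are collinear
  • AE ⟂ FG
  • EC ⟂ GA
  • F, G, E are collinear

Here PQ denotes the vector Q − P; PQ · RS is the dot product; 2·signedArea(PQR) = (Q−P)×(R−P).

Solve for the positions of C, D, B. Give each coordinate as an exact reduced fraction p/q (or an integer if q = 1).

B = (-1951/89, -2552/89)
C = (75/89, 4)
D = (171/89, 416/89)

1. C_x = 75/89  [G, A, C are collinear ∩ EC ⟂ GA]
2. C_y = 4  [G, A, C are collinear ∩ EC ⟂ GA]
   → C = (75/89, 4)
3. D_x = 171/89  [2·signedArea(DAE) = 0 ∩ 2·signedArea(DCA) = 11520/7921]
4. D_y = 416/89  [2·signedArea(DAE) = 0 ∩ 2·signedArea(DCA) = 11520/7921]
   → D = (171/89, 416/89)
5. B_x = -1951/89  [B is the reflection of D across F]
6. B_y = -2552/89  [B is the reflection of D across F]
   → B = (-1951/89, -2552/89)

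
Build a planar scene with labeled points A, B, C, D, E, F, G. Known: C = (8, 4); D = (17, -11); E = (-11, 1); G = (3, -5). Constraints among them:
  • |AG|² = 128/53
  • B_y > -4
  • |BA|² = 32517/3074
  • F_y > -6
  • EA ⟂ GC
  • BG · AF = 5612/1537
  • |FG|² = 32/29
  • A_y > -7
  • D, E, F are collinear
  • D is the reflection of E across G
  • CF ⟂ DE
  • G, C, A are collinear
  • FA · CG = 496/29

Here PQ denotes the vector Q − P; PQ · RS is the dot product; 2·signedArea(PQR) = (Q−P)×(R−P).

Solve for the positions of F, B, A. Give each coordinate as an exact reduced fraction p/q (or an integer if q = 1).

A = (119/53, -337/53)
B = (13/58, -221/58)
F = (115/29, -157/29)

1. F_x = 115/29  [D, E, F are collinear ∩ CF ⟂ DE]
2. F_y = -157/29  [D, E, F are collinear ∩ CF ⟂ DE]
   → F = (115/29, -157/29)
3. A_x = 119/53  [G, C, A are collinear ∩ EA ⟂ GC]
4. A_y = -337/53  [G, C, A are collinear ∩ EA ⟂ GC]
   → A = (119/53, -337/53)
5. B_x = 13/58  [line -2644/1537·x + -1452/1537·y + -4940/1537 = 0 ∩ |BA|² = 32517/3074]
6. B_y = -221/58  [line -2644/1537·x + -1452/1537·y + -4940/1537 = 0 ∩ |BA|² = 32517/3074]
   → B = (13/58, -221/58)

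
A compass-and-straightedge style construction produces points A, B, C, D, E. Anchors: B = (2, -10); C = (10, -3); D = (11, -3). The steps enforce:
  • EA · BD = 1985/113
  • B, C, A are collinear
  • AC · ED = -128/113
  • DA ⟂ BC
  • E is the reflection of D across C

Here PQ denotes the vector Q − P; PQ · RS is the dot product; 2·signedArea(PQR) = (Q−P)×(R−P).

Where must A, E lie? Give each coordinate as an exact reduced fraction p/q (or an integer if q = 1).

A = (1194/113, -283/113)
E = (9, -3)

1. A_x = 1194/113  [B, C, A are collinear ∩ DA ⟂ BC]
2. A_y = -283/113  [B, C, A are collinear ∩ DA ⟂ BC]
   → A = (1194/113, -283/113)
3. E_x = 9  [E is the reflection of D across C]
4. E_y = -3  [E is the reflection of D across C]
   → E = (9, -3)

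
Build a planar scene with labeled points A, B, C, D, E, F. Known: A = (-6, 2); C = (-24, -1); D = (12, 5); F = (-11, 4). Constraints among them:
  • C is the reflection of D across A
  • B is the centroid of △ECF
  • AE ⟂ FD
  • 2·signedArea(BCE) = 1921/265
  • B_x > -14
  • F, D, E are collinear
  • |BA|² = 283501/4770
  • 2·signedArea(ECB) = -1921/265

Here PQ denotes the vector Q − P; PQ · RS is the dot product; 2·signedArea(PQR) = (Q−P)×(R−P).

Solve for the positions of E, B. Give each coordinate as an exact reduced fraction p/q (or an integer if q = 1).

B = (-21781/1590, 3823/1590)
E = (-3231/530, 2233/530)

1. E_x = -3231/530  [F, D, E are collinear ∩ AE ⟂ FD]
2. E_y = 2233/530  [F, D, E are collinear ∩ AE ⟂ FD]
   → E = (-3231/530, 2233/530)
3. B_x = -21781/1590  [B is the centroid of △ECF]
4. B_y = 3823/1590  [B is the centroid of △ECF]
   → B = (-21781/1590, 3823/1590)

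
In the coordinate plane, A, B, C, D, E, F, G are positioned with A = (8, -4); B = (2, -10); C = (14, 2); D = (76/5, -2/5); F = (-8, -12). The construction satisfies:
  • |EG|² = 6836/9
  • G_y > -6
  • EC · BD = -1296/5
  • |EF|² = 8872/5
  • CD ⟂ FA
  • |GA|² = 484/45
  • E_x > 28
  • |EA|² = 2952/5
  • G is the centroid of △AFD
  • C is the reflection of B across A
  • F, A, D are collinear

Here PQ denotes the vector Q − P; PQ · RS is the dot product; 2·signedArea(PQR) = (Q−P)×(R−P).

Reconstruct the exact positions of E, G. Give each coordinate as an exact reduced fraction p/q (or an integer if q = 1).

E = (142/5, 46/5)
G = (76/15, -82/15)

1. E_x = 142/5  [line -66/5·x + -48/5·y + 2316/5 = 0 ∩ |EA|² = 2952/5]
2. E_y = 46/5  [line -66/5·x + -48/5·y + 2316/5 = 0 ∩ |EA|² = 2952/5]
   → E = (142/5, 46/5)
3. G_x = 76/15  [G is the centroid of △AFD]
4. G_y = -82/15  [G is the centroid of △AFD]
   → G = (76/15, -82/15)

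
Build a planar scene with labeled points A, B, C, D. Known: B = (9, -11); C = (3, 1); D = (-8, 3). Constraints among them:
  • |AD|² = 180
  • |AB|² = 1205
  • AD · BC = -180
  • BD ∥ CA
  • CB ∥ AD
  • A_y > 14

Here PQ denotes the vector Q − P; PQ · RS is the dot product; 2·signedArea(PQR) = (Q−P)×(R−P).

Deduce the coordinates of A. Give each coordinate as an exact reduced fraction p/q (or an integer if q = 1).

A = (-14, 15)

1. A_x = -14  [CB ∥ AD ∩ BD ∥ CA]
2. A_y = 15  [CB ∥ AD ∩ BD ∥ CA]
   → A = (-14, 15)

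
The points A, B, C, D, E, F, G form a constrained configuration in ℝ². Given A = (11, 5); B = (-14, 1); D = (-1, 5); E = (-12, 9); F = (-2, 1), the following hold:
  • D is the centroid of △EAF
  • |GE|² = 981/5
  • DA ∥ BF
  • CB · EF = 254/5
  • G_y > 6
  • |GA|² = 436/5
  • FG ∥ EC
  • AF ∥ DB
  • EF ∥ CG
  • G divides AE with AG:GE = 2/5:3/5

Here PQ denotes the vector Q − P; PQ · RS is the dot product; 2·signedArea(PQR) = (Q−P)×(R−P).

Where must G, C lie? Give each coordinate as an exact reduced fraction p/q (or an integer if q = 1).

1. G_x = 9/5  [G divides AE with AG:GE = 2/5:3/5]
2. G_y = 33/5  [G divides AE with AG:GE = 2/5:3/5]
   → G = (9/5, 33/5)
3. C_x = -41/5  [EF ∥ CG ∩ FG ∥ EC]
4. C_y = 73/5  [EF ∥ CG ∩ FG ∥ EC]
   → C = (-41/5, 73/5)

C = (-41/5, 73/5)
G = (9/5, 33/5)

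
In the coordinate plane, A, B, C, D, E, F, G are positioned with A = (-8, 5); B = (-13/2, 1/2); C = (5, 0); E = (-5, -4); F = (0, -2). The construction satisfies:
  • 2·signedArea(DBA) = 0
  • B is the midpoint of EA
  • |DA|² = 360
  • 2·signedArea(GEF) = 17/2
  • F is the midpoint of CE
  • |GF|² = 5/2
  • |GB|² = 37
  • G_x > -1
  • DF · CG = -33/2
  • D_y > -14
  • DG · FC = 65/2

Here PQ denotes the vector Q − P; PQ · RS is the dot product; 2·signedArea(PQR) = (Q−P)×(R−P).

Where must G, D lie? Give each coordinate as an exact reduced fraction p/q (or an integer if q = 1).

1. G_x = -1/2  [line -2·x + 5·y + 3/2 = 0 ∩ |GB|² = 37]
2. G_y = -1/2  [line -2·x + 5·y + 3/2 = 0 ∩ |GB|² = 37]
   → G = (-1/2, -1/2)
3. D_x = -2  [2·signedArea(DBA) = 0 ∩ DG · FC = 65/2]
4. D_y = -13  [2·signedArea(DBA) = 0 ∩ DG · FC = 65/2]
   → D = (-2, -13)

D = (-2, -13)
G = (-1/2, -1/2)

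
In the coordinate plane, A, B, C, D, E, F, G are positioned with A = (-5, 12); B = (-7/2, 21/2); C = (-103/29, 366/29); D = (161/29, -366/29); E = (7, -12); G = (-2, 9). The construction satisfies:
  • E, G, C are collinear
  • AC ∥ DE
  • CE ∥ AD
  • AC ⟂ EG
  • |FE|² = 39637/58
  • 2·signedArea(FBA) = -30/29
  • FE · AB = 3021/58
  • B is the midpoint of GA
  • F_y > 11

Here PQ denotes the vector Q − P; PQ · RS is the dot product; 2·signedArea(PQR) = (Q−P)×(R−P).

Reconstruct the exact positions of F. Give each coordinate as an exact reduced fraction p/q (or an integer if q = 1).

F = (-233/58, 679/58)

1. F_x = -233/58  [FE · AB = 3021/58 ∩ 2·signedArea(FBA) = -30/29]
2. F_y = 679/58  [FE · AB = 3021/58 ∩ 2·signedArea(FBA) = -30/29]
   → F = (-233/58, 679/58)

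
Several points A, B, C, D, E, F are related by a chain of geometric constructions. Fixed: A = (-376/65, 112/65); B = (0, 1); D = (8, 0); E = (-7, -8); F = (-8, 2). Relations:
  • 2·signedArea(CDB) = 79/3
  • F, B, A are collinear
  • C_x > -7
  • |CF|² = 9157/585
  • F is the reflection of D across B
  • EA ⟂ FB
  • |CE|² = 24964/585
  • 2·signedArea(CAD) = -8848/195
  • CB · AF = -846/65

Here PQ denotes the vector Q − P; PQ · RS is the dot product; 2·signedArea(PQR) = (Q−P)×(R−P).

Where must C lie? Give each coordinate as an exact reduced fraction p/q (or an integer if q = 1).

1. C_x = -1207/195  [2·signedArea(CDB) = 79/3 ∩ CB · AF = -846/65]
2. C_y = -296/195  [2·signedArea(CDB) = 79/3 ∩ CB · AF = -846/65]
   → C = (-1207/195, -296/195)

C = (-1207/195, -296/195)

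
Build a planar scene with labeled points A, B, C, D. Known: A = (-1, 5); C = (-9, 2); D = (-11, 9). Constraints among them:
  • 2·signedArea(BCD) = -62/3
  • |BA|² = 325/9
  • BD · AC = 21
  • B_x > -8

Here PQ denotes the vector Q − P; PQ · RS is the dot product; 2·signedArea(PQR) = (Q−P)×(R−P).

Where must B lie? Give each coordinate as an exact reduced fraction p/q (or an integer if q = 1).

1. B_x = -7  [2·signedArea(BCD) = -62/3 ∩ BD · AC = 21]
2. B_y = 16/3  [2·signedArea(BCD) = -62/3 ∩ BD · AC = 21]
   → B = (-7, 16/3)

B = (-7, 16/3)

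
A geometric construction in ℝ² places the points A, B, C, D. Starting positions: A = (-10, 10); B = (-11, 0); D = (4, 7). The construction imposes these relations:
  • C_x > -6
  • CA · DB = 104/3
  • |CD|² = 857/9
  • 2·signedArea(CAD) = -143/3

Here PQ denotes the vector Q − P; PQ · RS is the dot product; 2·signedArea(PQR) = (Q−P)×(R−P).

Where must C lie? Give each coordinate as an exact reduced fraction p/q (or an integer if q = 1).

1. C_x = -17/3  [CA · DB = 104/3 ∩ 2·signedArea(CAD) = -143/3]
2. C_y = 17/3  [CA · DB = 104/3 ∩ 2·signedArea(CAD) = -143/3]
   → C = (-17/3, 17/3)

C = (-17/3, 17/3)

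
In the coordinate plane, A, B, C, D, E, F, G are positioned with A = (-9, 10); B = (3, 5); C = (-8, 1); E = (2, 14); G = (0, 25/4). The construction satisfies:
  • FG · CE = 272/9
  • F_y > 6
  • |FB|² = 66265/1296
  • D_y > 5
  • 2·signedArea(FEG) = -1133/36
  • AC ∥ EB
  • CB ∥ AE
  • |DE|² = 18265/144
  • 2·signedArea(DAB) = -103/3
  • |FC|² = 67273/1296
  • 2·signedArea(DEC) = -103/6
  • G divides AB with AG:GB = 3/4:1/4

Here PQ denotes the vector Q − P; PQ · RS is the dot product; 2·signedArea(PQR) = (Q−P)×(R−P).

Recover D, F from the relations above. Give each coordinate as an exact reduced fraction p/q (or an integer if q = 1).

1. D_x = -17/3  [2·signedArea(DEC) = -103/6 ∩ 2·signedArea(DAB) = -103/3]
2. D_y = 23/4  [2·signedArea(DEC) = -103/6 ∩ 2·signedArea(DAB) = -103/3]
   → D = (-17/3, 23/4)
3. F_x = -35/9  [FG · CE = 272/9 ∩ 2·signedArea(FEG) = -1133/36]
4. F_y = 83/12  [FG · CE = 272/9 ∩ 2·signedArea(FEG) = -1133/36]
   → F = (-35/9, 83/12)

D = (-17/3, 23/4)
F = (-35/9, 83/12)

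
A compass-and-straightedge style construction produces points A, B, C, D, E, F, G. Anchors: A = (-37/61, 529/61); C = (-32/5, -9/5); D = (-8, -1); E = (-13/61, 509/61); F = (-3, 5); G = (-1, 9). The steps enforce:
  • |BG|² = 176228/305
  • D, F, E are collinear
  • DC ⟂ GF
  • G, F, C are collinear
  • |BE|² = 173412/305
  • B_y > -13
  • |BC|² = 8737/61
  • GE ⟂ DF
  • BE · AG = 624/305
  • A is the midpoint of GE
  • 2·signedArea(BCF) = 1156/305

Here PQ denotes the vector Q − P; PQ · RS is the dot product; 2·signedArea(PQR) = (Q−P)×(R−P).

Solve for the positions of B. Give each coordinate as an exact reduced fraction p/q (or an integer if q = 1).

1. B_x = -3719/305  [2·signedArea(BCF) = 1156/305 ∩ BE · AG = 624/305]
2. B_y = -3743/305  [2·signedArea(BCF) = 1156/305 ∩ BE · AG = 624/305]
   → B = (-3719/305, -3743/305)

B = (-3719/305, -3743/305)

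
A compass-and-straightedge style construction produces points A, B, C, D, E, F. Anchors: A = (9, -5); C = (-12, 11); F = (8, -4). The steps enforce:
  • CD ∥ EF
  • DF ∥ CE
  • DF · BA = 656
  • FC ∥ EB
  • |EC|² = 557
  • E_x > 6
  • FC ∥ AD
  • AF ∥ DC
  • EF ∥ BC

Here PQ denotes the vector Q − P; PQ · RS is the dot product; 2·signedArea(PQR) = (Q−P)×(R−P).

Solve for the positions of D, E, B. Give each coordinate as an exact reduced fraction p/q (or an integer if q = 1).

B = (-13, 12)
D = (-11, 10)
E = (7, -3)

1. D_x = -11  [AF ∥ DC ∩ FC ∥ AD]
2. D_y = 10  [AF ∥ DC ∩ FC ∥ AD]
   → D = (-11, 10)
3. E_x = 7  [CD ∥ EF ∩ DF ∥ CE]
4. E_y = -3  [CD ∥ EF ∩ DF ∥ CE]
   → E = (7, -3)
5. B_x = -13  [EF ∥ BC ∩ FC ∥ EB]
6. B_y = 12  [EF ∥ BC ∩ FC ∥ EB]
   → B = (-13, 12)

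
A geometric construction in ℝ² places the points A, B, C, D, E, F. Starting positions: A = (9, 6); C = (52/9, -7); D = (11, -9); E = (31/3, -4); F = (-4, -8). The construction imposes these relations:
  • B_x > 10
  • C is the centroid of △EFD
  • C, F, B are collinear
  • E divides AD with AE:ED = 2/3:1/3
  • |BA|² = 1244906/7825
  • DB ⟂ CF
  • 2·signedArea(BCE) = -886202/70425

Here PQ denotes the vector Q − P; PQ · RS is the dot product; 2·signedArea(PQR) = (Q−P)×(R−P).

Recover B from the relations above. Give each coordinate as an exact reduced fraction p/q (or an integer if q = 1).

B = (84068/7825, -50801/7825)

1. B_x = 84068/7825  [C, F, B are collinear ∩ DB ⟂ CF]
2. B_y = -50801/7825  [C, F, B are collinear ∩ DB ⟂ CF]
   → B = (84068/7825, -50801/7825)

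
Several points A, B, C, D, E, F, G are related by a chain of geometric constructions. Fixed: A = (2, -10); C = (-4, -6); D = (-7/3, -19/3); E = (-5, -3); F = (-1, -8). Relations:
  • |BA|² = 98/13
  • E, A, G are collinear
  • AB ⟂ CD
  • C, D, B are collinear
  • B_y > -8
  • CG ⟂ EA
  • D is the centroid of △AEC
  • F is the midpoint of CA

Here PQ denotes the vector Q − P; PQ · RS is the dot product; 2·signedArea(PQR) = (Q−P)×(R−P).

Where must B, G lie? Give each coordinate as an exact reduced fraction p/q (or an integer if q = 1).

B = (33/13, -95/13)
G = (-3, -5)

1. B_x = 33/13  [C, D, B are collinear ∩ AB ⟂ CD]
2. B_y = -95/13  [C, D, B are collinear ∩ AB ⟂ CD]
   → B = (33/13, -95/13)
3. G_x = -3  [E, A, G are collinear ∩ CG ⟂ EA]
4. G_y = -5  [E, A, G are collinear ∩ CG ⟂ EA]
   → G = (-3, -5)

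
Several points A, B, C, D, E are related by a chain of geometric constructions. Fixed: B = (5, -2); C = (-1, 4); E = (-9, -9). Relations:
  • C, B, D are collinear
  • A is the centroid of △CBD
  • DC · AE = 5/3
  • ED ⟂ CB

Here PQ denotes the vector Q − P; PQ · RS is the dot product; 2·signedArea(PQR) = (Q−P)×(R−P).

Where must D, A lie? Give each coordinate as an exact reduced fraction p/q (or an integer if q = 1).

1. D_x = 3/2  [C, B, D are collinear ∩ ED ⟂ CB]
2. D_y = 3/2  [C, B, D are collinear ∩ ED ⟂ CB]
   → D = (3/2, 3/2)
3. A_x = 11/6  [A is the centroid of △CBD]
4. A_y = 7/6  [A is the centroid of △CBD]
   → A = (11/6, 7/6)

A = (11/6, 7/6)
D = (3/2, 3/2)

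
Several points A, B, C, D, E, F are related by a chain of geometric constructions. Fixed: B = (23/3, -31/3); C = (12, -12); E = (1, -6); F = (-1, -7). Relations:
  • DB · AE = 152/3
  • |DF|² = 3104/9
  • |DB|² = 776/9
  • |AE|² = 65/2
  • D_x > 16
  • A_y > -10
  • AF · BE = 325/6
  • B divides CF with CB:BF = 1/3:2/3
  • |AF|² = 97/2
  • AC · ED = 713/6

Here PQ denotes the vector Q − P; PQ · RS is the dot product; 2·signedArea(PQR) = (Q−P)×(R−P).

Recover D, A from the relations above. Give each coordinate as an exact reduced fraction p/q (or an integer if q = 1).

A = (11/2, -19/2)
D = (49/3, -41/3)

1. A_x = 11/2  [line 20/3·x + -13/3·y + -467/6 = 0 ∩ |AF|² = 97/2]
2. A_y = -19/2  [line 20/3·x + -13/3·y + -467/6 = 0 ∩ |AF|² = 97/2]
   → A = (11/2, -19/2)
3. D_x = 49/3  [DB · AE = 152/3 ∩ AC · ED = 713/6]
4. D_y = -41/3  [DB · AE = 152/3 ∩ AC · ED = 713/6]
   → D = (49/3, -41/3)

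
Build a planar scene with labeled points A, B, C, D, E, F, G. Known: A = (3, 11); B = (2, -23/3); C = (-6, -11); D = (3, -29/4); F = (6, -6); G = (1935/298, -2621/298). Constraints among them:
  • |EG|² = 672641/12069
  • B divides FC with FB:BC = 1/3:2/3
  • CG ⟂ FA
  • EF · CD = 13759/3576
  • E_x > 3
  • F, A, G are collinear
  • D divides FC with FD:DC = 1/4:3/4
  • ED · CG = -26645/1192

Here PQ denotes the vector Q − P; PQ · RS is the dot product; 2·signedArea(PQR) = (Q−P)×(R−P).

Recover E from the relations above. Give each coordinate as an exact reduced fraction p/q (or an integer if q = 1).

E = (3425/894, -4883/2682)

1. E_x = 3425/894  [ED · CG = -26645/1192 ∩ EF · CD = 13759/3576]
2. E_y = -4883/2682  [ED · CG = -26645/1192 ∩ EF · CD = 13759/3576]
   → E = (3425/894, -4883/2682)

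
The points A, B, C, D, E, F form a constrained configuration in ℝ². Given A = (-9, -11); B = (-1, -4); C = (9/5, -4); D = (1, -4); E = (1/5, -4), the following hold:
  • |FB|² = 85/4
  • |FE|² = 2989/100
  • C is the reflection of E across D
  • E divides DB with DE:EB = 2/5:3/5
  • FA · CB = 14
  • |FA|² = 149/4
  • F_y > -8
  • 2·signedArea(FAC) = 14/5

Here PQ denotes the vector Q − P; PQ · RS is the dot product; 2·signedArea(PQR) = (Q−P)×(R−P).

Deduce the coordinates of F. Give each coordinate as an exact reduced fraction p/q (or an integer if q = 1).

F = (-4, -15/2)

1. F_x = -4  [2·signedArea(FAC) = 14/5 ∩ FA · CB = 14]
2. F_y = -15/2  [2·signedArea(FAC) = 14/5 ∩ FA · CB = 14]
   → F = (-4, -15/2)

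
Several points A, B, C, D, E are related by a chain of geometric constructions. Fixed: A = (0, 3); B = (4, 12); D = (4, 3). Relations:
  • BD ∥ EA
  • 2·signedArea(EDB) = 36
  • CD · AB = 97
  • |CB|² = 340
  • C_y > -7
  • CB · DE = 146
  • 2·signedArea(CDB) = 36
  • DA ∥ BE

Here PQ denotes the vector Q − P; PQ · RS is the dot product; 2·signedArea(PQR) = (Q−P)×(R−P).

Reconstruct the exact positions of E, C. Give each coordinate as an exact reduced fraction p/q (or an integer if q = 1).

C = (0, -6)
E = (0, 12)

1. E_x = 0  [BD ∥ EA ∩ DA ∥ BE]
2. E_y = 12  [BD ∥ EA ∩ DA ∥ BE]
   → E = (0, 12)
3. C_x = 0  [CD · AB = 97 ∩ CB · DE = 146]
4. C_y = -6  [CD · AB = 97 ∩ CB · DE = 146]
   → C = (0, -6)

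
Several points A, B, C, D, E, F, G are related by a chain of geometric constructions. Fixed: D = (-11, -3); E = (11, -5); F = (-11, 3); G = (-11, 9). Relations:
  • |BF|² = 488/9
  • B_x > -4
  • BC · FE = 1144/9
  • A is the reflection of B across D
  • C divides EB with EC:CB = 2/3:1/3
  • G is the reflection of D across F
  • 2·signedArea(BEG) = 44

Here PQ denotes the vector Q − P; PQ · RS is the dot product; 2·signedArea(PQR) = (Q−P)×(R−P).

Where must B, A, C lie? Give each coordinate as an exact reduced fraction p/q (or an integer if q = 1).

A = (-55/3, -25/3)
B = (-11/3, 7/3)
C = (11/9, -1/9)

1. B_x = -11/3  [line -14·x + -22·y + 0 = 0 ∩ |BF|² = 488/9]
2. B_y = 7/3  [line -14·x + -22·y + 0 = 0 ∩ |BF|² = 488/9]
   → B = (-11/3, 7/3)
3. A_x = -55/3  [A is the reflection of B across D]
4. A_y = -25/3  [A is the reflection of B across D]
   → A = (-55/3, -25/3)
5. C_x = 11/9  [C divides EB with EC:CB = 2/3:1/3]
6. C_y = -1/9  [C divides EB with EC:CB = 2/3:1/3]
   → C = (11/9, -1/9)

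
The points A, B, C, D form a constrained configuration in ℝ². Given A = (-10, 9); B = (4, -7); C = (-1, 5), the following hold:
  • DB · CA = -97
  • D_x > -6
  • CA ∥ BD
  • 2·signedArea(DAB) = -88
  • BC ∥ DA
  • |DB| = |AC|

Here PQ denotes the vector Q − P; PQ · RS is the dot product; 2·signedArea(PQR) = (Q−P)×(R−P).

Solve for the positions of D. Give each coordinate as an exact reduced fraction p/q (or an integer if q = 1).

D = (-5, -3)

1. D_x = -5  [BC ∥ DA ∩ CA ∥ BD]
2. D_y = -3  [BC ∥ DA ∩ CA ∥ BD]
   → D = (-5, -3)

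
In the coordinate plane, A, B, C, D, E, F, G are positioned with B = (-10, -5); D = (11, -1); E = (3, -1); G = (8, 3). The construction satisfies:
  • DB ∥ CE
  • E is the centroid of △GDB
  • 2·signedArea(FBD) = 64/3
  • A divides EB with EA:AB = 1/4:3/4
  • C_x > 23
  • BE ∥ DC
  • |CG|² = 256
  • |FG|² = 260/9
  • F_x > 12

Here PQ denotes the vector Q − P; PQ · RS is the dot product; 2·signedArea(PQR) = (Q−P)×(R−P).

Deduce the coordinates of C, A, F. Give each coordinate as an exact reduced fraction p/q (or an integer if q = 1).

A = (-1/4, -2)
C = (24, 3)
F = (38/3, 1/3)

1. C_x = 24  [DB ∥ CE ∩ BE ∥ DC]
2. C_y = 3  [DB ∥ CE ∩ BE ∥ DC]
   → C = (24, 3)
3. A_x = -1/4  [A divides EB with EA:AB = 1/4:3/4]
4. A_y = -2  [A divides EB with EA:AB = 1/4:3/4]
   → A = (-1/4, -2)
5. F_x = 38/3  [line -4·x + 21·y + 131/3 = 0 ∩ |FG|² = 260/9]
6. F_y = 1/3  [line -4·x + 21·y + 131/3 = 0 ∩ |FG|² = 260/9]
   → F = (38/3, 1/3)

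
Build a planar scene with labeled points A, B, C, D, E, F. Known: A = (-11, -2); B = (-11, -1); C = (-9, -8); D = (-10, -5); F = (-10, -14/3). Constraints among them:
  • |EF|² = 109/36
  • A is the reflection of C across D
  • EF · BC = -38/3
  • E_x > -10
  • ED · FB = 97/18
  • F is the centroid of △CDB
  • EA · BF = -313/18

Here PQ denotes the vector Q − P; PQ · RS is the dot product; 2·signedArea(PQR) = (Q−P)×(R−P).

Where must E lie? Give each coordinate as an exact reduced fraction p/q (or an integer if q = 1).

1. E_x = -19/2  [ED · FB = 97/18 ∩ EF · BC = -38/3]
2. E_y = -19/3  [ED · FB = 97/18 ∩ EF · BC = -38/3]
   → E = (-19/2, -19/3)

E = (-19/2, -19/3)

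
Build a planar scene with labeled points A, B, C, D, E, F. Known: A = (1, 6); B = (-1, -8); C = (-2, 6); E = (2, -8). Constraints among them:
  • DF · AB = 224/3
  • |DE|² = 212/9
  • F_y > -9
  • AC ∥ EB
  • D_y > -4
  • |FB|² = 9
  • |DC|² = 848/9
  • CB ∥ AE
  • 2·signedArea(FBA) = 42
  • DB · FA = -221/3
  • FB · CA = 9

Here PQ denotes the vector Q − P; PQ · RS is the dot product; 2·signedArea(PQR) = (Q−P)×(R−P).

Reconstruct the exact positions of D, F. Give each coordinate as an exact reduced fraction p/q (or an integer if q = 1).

1. F_x = -4  [FB · CA = 9 ∩ 2·signedArea(FBA) = 42]
2. F_y = -8  [FB · CA = 9 ∩ 2·signedArea(FBA) = 42]
   → F = (-4, -8)
3. D_x = 2/3  [DF · AB = 224/3 ∩ DB · FA = -221/3]
4. D_y = -10/3  [DF · AB = 224/3 ∩ DB · FA = -221/3]
   → D = (2/3, -10/3)

D = (2/3, -10/3)
F = (-4, -8)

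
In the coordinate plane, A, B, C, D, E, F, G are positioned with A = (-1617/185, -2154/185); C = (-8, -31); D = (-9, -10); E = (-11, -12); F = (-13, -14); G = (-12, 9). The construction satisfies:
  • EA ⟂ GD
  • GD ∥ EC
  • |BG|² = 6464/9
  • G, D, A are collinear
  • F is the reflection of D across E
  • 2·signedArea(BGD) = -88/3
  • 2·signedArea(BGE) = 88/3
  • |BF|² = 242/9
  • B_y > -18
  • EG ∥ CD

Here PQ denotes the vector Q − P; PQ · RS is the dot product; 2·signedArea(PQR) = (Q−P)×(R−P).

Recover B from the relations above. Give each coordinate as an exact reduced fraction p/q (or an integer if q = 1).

1. B_x = -28/3  [2·signedArea(BGD) = -88/3 ∩ 2·signedArea(BGE) = 88/3]
2. B_y = -53/3  [2·signedArea(BGD) = -88/3 ∩ 2·signedArea(BGE) = 88/3]
   → B = (-28/3, -53/3)

B = (-28/3, -53/3)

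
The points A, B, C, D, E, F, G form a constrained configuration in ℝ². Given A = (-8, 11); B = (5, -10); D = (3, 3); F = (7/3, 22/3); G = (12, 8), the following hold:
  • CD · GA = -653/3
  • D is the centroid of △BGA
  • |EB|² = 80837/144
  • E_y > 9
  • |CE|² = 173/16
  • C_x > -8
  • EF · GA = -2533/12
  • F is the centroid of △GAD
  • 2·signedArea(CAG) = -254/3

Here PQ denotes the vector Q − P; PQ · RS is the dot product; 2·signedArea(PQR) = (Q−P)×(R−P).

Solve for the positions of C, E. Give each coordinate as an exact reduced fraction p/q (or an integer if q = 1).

C = (-22/3, 20/3)
E = (-47/6, 119/12)

1. C_x = -22/3  [2·signedArea(CAG) = -254/3 ∩ CD · GA = -653/3]
2. C_y = 20/3  [2·signedArea(CAG) = -254/3 ∩ CD · GA = -653/3]
   → C = (-22/3, 20/3)
3. E_x = -47/6  [line 20·x + -3·y + 2237/12 = 0 ∩ |CE|² = 173/16]
4. E_y = 119/12  [line 20·x + -3·y + 2237/12 = 0 ∩ |CE|² = 173/16]
   → E = (-47/6, 119/12)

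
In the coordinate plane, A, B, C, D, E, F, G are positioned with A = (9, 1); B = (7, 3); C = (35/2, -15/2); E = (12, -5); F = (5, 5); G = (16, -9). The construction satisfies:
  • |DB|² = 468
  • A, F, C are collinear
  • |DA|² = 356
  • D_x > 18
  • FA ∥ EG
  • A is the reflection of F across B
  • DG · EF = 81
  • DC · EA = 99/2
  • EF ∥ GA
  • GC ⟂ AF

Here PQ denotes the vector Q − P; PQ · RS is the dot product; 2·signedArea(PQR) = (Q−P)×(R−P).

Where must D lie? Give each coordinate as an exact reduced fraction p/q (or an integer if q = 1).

1. D_x = 19  [DG · EF = 81 ∩ DC · EA = 99/2]
2. D_y = -15  [DG · EF = 81 ∩ DC · EA = 99/2]
   → D = (19, -15)

D = (19, -15)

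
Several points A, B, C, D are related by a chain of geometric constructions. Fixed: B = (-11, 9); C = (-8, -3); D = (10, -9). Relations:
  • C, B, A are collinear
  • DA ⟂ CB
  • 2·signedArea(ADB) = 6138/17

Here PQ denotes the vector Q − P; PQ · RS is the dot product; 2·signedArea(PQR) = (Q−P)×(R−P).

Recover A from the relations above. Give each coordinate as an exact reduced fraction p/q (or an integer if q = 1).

A = (-94/17, -219/17)

1. A_x = -94/17  [C, B, A are collinear ∩ DA ⟂ CB]
2. A_y = -219/17  [C, B, A are collinear ∩ DA ⟂ CB]
   → A = (-94/17, -219/17)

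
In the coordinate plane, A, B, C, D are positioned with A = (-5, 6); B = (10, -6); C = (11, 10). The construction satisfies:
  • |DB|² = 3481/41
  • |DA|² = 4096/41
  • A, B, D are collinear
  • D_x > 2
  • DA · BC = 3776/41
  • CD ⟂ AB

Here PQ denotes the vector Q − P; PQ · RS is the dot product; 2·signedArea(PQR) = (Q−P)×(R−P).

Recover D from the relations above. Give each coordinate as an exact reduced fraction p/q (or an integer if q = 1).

1. D_x = 115/41  [A, B, D are collinear ∩ CD ⟂ AB]
2. D_y = -10/41  [A, B, D are collinear ∩ CD ⟂ AB]
   → D = (115/41, -10/41)

D = (115/41, -10/41)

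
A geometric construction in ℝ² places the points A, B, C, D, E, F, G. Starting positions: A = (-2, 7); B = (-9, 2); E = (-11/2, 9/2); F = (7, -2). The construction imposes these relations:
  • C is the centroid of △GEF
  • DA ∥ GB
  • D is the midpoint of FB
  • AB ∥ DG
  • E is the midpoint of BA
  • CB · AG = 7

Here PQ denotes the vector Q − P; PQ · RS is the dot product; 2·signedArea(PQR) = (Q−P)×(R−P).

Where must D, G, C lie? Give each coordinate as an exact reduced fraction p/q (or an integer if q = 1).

C = (-13/6, -5/6)
D = (-1, 0)
G = (-8, -5)

1. D_x = -1  [D is the midpoint of FB]
2. D_y = 0  [D is the midpoint of FB]
   → D = (-1, 0)
3. G_x = -8  [DA ∥ GB ∩ AB ∥ DG]
4. G_y = -5  [DA ∥ GB ∩ AB ∥ DG]
   → G = (-8, -5)
5. C_x = -13/6  [C is the centroid of △GEF]
6. C_y = -5/6  [C is the centroid of △GEF]
   → C = (-13/6, -5/6)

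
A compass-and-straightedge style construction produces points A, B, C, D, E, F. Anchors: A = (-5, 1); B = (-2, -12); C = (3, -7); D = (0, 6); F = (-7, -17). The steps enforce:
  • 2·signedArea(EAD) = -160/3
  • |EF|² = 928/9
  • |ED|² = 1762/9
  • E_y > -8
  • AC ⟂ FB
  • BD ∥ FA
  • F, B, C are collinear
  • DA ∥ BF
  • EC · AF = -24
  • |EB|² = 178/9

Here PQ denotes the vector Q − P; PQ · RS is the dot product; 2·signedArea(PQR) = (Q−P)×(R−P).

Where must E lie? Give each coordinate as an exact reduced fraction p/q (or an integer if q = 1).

E = (-3, -23/3)

1. E_x = -3  [EC · AF = -24 ∩ 2·signedArea(EAD) = -160/3]
2. E_y = -23/3  [EC · AF = -24 ∩ 2·signedArea(EAD) = -160/3]
   → E = (-3, -23/3)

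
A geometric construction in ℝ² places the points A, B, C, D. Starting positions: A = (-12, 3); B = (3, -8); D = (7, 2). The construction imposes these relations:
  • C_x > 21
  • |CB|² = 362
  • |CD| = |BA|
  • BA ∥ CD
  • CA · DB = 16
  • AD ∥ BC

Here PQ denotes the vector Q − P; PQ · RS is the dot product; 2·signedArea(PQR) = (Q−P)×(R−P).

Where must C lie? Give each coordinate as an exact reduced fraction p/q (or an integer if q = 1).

C = (22, -9)

1. C_x = 22  [BA ∥ CD ∩ AD ∥ BC]
2. C_y = -9  [BA ∥ CD ∩ AD ∥ BC]
   → C = (22, -9)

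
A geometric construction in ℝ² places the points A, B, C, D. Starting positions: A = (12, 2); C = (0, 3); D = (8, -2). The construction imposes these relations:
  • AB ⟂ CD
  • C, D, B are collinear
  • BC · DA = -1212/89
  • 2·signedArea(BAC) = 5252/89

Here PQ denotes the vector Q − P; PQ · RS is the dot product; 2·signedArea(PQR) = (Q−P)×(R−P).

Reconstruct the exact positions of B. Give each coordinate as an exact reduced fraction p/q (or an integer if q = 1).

1. B_x = 808/89  [C, D, B are collinear ∩ AB ⟂ CD]
2. B_y = -238/89  [C, D, B are collinear ∩ AB ⟂ CD]
   → B = (808/89, -238/89)

B = (808/89, -238/89)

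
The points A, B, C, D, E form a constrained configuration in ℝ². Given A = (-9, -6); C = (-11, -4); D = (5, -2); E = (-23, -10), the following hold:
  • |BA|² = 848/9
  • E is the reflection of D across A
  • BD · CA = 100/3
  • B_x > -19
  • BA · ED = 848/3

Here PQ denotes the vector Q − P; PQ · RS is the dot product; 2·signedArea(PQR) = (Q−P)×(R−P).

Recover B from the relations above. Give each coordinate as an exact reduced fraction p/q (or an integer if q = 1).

1. B_x = -55/3  [BA · ED = 848/3 ∩ BD · CA = 100/3]
2. B_y = -26/3  [BA · ED = 848/3 ∩ BD · CA = 100/3]
   → B = (-55/3, -26/3)

B = (-55/3, -26/3)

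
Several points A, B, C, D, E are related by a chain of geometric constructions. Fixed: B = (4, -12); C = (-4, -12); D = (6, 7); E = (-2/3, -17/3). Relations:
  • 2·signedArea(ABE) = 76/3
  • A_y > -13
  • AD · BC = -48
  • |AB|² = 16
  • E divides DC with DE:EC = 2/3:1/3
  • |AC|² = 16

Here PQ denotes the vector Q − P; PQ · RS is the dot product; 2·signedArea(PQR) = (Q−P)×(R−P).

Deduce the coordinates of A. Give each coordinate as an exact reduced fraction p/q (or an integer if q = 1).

1. A_x = 0  [2·signedArea(ABE) = 76/3 ∩ AD · BC = -48]
2. A_y = -12  [2·signedArea(ABE) = 76/3 ∩ AD · BC = -48]
   → A = (0, -12)

A = (0, -12)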